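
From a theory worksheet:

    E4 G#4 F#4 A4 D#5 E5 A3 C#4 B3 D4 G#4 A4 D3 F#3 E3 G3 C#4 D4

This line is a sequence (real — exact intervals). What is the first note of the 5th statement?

C2

The 6-note cells begin on E4, A3, D3 — each down a 5th from the last.
Extending the heads down a 5th: G2 → C2.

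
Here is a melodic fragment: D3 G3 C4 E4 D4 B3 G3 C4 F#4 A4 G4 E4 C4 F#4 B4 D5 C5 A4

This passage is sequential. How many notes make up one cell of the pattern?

6

Try groups of 6 (3 cells in 18 notes):
D3 G3 C4 E4 D4 B3 | G3 C4 F#4 A4 G4 E4 | C4 F#4 B4 D5 C5 A4
Each cell is the previous one up a 4th — so the unit is 6 notes.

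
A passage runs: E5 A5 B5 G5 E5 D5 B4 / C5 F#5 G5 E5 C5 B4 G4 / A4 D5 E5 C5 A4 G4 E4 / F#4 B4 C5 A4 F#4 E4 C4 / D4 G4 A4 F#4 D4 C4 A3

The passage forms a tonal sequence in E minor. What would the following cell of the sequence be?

B3 E4 F#4 D4 B3 A3 F#3

The 7-note cells begin on E5, C5, A4, F#4, D4 — each down a 3rd from the last.
So cell 6 is B3 E4 F#4 D4 B3 A3 F#3.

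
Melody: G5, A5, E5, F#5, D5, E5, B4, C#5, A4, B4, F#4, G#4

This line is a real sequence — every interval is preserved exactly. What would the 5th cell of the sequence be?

Taking 4-note groups, the heads are G5, D5, A4: the pattern moves down a 4th.
Continuing the starts: E4 → B3.
So cell 5 is B3 C#4 G#3 A#3.

B3 C#4 G#3 A#3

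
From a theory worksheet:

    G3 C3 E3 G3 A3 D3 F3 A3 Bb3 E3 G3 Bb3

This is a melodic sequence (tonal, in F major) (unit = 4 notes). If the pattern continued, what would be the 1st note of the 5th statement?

D4

The unit is 4 notes. Position-1 pitches of the 3 shown cells: G3, A3, Bb3.
Carrying that up a 2nd forward: C4 → D4.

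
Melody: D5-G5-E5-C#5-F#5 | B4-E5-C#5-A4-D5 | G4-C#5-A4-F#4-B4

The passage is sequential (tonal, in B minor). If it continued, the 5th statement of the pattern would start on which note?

Unit = 5 notes; the statements start on D5, B4, G4, moving down a 3rd each time.
Continuing: E4 → C#4. Statement 5 starts on C#4.

C#4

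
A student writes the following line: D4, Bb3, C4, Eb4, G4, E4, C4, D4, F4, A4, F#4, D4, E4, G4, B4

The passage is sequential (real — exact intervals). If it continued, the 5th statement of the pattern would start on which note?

Taking 5-note groups, the heads are D4, E4, F#4: the pattern moves up a 2nd.
Continuing: G#4 → A#4. Statement 5 starts on A#4.

A#4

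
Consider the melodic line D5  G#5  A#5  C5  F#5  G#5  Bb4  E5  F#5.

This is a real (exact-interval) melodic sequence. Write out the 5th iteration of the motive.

Gb4 C5 D5

The 3-note cells begin on D5, C5, Bb4 — each down a 2nd from the last.
Carrying on: Ab4 → Gb4.
Statement 5 starts on Gb4 and keeps the same exact contour: Gb4 C5 D5.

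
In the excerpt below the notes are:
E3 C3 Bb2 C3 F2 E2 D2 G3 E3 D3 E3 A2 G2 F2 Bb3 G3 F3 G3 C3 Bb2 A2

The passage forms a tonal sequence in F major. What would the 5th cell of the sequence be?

F4 D4 C4 D4 G3 F3 E3

The 7-note cells begin on E3, G3, Bb3 — each up a 3rd from the last.
Extending up a 3rd: D4 → F4.
Statement 5 starts on F4 and keeps the same diatonic contour: F4 D4 C4 D4 G3 F3 E3.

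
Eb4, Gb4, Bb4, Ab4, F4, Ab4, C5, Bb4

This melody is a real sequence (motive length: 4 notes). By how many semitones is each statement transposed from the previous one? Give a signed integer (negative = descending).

2

The 4-note cells begin on Eb4, F4 — each up a 2nd from the last.
Counting half-steps from Eb4 to F4: 2.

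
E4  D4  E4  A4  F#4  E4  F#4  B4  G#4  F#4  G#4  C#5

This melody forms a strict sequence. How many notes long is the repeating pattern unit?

There are 12 notes; a 4-note unit gives 3 cells:
E4 D4 E4 A4 | F#4 E4 F#4 B4 | G#4 F#4 G#4 C#5
Every group is a transposition up a 2nd of the one before; no shorter unit works.

4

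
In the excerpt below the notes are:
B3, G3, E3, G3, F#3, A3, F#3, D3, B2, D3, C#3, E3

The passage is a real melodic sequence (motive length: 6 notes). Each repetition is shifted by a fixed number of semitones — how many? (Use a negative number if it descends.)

Taking 6-note groups, the heads are B3, F#3: the pattern moves down a 4th.
Counting half-steps from B3 to F#3: -5.

-5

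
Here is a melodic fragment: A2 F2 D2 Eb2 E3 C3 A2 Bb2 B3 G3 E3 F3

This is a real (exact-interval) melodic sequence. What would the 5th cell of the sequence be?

C#5 A4 F#4 G4

Taking 4-note groups, the heads are A2, E3, B3: the pattern moves up a 5th.
Extending up a 5th: F#4 → C#5.
From C#5 the exact shape gives C#5 A4 F#4 G4.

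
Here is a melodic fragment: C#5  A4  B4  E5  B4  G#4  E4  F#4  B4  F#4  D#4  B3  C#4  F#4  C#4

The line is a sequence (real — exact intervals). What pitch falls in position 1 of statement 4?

A#3

With 5-note cells, note 1 of each statement runs C#5, G#4, D#4.
One more down a 4th gives A#3.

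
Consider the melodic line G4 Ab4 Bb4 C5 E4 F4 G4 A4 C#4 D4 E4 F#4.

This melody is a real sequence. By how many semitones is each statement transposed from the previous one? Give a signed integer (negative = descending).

The 4-note cells begin on G4, E4, C#4 — each down a 3rd from the last.
G4→E4 is 64 − 67 = -3 semitones.

-3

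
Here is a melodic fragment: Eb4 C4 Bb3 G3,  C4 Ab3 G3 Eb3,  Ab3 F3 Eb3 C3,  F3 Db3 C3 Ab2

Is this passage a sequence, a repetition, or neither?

sequence

Each 4-note cell is the previous one transposed down a 3rd.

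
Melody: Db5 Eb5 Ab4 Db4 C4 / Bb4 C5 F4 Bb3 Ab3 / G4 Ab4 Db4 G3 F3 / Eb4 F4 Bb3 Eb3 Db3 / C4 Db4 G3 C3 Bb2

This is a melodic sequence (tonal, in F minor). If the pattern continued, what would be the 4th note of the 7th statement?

With 5-note cells, note 4 of each statement runs Db4, Bb3, G3, Eb3, C3.
Extending down a 3rd: Ab2 → F2.

F2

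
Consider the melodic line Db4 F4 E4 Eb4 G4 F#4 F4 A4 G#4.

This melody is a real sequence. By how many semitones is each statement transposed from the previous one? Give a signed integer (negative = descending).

With a 3-note motive the entries are Db4, Eb4, F4, each up a 2nd from the previous.
Counting half-steps from Db4 to Eb4: 2.

2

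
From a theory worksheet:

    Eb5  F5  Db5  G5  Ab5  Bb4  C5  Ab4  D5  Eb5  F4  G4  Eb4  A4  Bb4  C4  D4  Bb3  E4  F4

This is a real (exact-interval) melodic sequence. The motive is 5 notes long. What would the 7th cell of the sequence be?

A2 B2 G2 C#3 D3

With a 5-note motive the entries are Eb5, Bb4, F4, C4, each down a 4th from the previous.
Extending down a 4th: G3 → D3 → A2.
So cell 7 is A2 B2 G2 C#3 D3.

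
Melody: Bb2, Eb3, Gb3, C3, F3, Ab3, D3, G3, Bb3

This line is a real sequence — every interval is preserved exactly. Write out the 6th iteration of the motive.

G#3 C#4 E4

Taking 3-note groups, the heads are Bb2, C3, D3: the pattern moves up a 2nd.
Extending up a 2nd: E3 → F#3 → G#3.
So cell 6 is G#3 C#4 E4.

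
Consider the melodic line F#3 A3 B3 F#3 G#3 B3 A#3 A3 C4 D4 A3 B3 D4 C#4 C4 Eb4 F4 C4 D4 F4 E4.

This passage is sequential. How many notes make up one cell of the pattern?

7

21 notes total. Splitting into 3 groups of 7:
F#3 A3 B3 F#3 G#3 B3 A#3 | A3 C4 D4 A3 B3 D4 C#4 | C4 Eb4 F4 C4 D4 F4 E4
Each cell is the previous one up a 3rd — so the unit is 7 notes.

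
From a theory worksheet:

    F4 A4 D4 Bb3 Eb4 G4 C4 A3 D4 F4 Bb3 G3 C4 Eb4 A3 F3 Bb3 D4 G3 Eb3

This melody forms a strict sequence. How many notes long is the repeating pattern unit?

4

There are 20 notes; a 4-note unit gives 5 cells:
F4 A4 D4 Bb3 | Eb4 G4 C4 A3 | D4 F4 Bb3 G3 | C4 Eb4 A3 F3 | Bb3 D4 G3 Eb3
Every group is a transposition down a 2nd of the one before; no shorter unit works.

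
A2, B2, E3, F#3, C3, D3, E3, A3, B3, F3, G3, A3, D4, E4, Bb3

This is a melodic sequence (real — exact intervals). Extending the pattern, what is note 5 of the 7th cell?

Gb5

Grouping in 5s, the 5th note of each cell is C3, F3, Bb3.
Extending up a 4th: Eb4 → Ab4 → Db5 → Gb5.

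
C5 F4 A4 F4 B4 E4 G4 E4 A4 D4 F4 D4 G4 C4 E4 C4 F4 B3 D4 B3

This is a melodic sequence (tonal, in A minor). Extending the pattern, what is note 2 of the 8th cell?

F3

With 4-note cells, note 2 of each statement runs F4, E4, D4, C4, B3.
Extending down a 2nd: A3 → G3 → F3.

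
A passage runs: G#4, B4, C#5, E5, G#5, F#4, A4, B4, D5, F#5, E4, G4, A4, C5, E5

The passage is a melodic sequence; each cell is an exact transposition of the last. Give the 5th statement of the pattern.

Taking 5-note groups, the heads are G#4, F#4, E4: the pattern moves down a 2nd.
Extending down a 2nd: D4 → C4.
Statement 5 starts on C4 and keeps the same exact contour: C4 Eb4 F4 Ab4 C5.

C4 Eb4 F4 Ab4 C5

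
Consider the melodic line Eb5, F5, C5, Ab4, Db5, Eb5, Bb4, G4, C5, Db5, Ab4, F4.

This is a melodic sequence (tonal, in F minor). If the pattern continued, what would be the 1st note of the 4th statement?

Bb4

The unit is 4 notes. Position-1 pitches of the 3 shown cells: Eb5, Db5, C5.
From C5, down a 2nd gives Bb4.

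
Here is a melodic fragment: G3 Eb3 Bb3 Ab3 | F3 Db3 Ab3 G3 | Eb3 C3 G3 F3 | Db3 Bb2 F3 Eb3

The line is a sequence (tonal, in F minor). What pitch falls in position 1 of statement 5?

C3

The unit is 4 notes. Position-1 pitches of the 4 shown cells: G3, F3, Eb3, Db3.
From Db3, down a 2nd gives C3.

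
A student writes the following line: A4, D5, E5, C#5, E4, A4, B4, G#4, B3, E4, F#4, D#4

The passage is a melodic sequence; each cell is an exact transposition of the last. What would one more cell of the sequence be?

F#3 B3 C#4 A#3

The 4-note cells begin on A4, E4, B3 — each down a 4th from the last.
So cell 4 is F#3 B3 C#4 A#3.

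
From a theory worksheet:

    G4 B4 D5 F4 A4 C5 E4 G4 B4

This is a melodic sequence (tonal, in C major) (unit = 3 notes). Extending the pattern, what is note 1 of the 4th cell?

D4

With 3-note cells, note 1 of each statement runs G4, F4, E4.
Each moves down a 2nd; the next is D4.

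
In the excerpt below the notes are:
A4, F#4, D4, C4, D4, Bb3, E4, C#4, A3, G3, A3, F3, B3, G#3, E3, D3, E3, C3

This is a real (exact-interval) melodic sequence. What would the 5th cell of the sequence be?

C#3 A#2 F#2 E2 F#2 D2

The 6-note cells begin on A4, E4, B3 — each down a 4th from the last.
Extending down a 4th: F#3 → C#3.
So cell 5 is C#3 A#2 F#2 E2 F#2 D2.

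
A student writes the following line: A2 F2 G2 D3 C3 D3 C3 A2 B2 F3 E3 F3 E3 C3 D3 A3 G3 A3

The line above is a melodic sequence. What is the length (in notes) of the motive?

6

18 notes total. Splitting into 3 groups of 6:
A2 F2 G2 D3 C3 D3 | C3 A2 B2 F3 E3 F3 | E3 C3 D3 A3 G3 A3
That's a consistent up a 3rd shift per cell, and no other grouping gives one.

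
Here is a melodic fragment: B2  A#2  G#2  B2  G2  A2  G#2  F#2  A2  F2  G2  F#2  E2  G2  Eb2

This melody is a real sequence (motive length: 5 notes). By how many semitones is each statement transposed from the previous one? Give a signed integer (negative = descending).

With a 5-note motive the entries are B2, A2, G2, each down a 2nd from the previous.
B2 to A2 spans -2 semitones.

-2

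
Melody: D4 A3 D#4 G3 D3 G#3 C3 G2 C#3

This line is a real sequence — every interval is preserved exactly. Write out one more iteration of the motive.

F2 C2 F#2

With a 3-note motive the entries are D4, G3, C3, each down a 5th from the previous.
Statement 4 starts on F2 and keeps the same exact contour: F2 C2 F#2.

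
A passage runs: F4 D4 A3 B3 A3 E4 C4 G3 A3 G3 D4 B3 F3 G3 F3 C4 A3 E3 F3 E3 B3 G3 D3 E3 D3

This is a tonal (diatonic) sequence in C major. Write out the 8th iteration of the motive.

F3 D3 A2 B2 A2

The 5-note cells begin on F4, E4, D4, C4, B3 — each down a 2nd from the last.
Carrying on: A3 → G3 → F3.
From F3 the diatonic shape gives F3 D3 A2 B2 A2.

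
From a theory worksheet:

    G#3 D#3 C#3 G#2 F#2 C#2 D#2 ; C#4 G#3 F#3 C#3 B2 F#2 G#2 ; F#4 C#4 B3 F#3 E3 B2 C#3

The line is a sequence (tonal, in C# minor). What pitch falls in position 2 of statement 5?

B4

Grouping in 7s, the 2nd note of each cell is D#3, G#3, C#4.
Each moves up a 4th. Continuing: F#4 → B4.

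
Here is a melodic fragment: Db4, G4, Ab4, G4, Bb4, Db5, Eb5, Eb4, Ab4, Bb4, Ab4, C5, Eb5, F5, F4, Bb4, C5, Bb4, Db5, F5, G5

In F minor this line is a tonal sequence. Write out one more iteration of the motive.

Taking 7-note groups, the heads are Db4, Eb4, F4: the pattern moves up a 2nd.
Statement 4 starts on G4 and keeps the same diatonic contour: G4 C5 Db5 C5 Eb5 G5 Ab5.

G4 C5 Db5 C5 Eb5 G5 Ab5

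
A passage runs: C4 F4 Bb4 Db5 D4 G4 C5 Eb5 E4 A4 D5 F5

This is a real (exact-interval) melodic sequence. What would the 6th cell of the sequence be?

Taking 4-note groups, the heads are C4, D4, E4: the pattern moves up a 2nd.
Continuing the starts: F#4 → G#4 → A#4.
Statement 6 starts on A#4 and keeps the same exact contour: A#4 D#5 G#5 B5.

A#4 D#5 G#5 B5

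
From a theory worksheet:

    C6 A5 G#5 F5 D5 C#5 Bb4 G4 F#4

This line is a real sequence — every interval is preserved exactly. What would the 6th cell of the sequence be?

The 3-note cells begin on C6, F5, Bb4 — each down a 5th from the last.
Extending down a 5th: Eb4 → Ab3 → Db3.
So cell 6 is Db3 Bb2 A2.

Db3 Bb2 A2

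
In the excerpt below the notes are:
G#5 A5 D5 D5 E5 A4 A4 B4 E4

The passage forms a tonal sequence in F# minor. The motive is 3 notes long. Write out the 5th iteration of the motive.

Unit = 3 notes; the statements start on G#5, D5, A4, moving down a 4th each time.
Continuing the starts: E4 → B3.
From B3 the diatonic shape gives B3 C#4 F#3.

B3 C#4 F#3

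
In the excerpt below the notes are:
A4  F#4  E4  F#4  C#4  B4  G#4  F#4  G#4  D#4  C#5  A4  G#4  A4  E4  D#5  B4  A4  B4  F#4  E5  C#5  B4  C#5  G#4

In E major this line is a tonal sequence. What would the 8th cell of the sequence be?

A5 F#5 E5 F#5 C#5

The 5-note cells begin on A4, B4, C#5, D#5, E5 — each up a 2nd from the last.
Carrying on: F#5 → G#5 → A5.
Statement 8 starts on A5 and keeps the same diatonic contour: A5 F#5 E5 F#5 C#5.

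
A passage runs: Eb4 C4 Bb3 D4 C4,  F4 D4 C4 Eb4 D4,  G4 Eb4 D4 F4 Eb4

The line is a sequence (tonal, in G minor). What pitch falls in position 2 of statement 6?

A4

Grouping in 5s, the 2nd note of each cell is C4, D4, Eb4.
Each moves up a 2nd. Continuing: F4 → G4 → A4.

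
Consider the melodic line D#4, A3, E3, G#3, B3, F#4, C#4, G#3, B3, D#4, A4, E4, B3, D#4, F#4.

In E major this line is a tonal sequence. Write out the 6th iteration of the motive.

G#5 D#5 A4 C#5 E5

The 5-note cells begin on D#4, F#4, A4 — each up a 3rd from the last.
Continuing the starts: C#5 → E5 → G#5.
So cell 6 is G#5 D#5 A4 C#5 E5.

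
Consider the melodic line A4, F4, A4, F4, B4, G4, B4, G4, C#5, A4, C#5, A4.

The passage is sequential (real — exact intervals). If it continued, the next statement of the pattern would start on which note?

D#5

Taking 4-note groups, the heads are A4, B4, C#5: the pattern moves up a 2nd.
The next head, up a 2nd from C#5, is D#5.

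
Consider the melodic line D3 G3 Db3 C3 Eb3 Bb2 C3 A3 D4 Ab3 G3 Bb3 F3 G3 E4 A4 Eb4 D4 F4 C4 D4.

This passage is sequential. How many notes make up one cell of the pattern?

7

There are 21 notes; a 7-note unit gives 3 cells:
D3 G3 Db3 C3 Eb3 Bb2 C3 | A3 D4 Ab3 G3 Bb3 F3 G3 | E4 A4 Eb4 D4 F4 C4 D4
Every group is a transposition up a 5th of the one before; no shorter unit works.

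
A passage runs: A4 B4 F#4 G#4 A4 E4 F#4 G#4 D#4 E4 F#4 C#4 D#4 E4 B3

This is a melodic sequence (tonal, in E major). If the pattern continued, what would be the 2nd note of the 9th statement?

The unit is 3 notes. Position-2 pitches of the 5 shown cells: B4, A4, G#4, F#4, E4.
Extending down a 2nd: D#4 → C#4 → B3 → A3.

A3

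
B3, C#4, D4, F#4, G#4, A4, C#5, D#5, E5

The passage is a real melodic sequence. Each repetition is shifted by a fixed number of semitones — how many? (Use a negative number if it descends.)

7

Taking 3-note groups, the heads are B3, F#4, C#5: the pattern moves up a 5th.
Counting half-steps from B3 to F#4: 7.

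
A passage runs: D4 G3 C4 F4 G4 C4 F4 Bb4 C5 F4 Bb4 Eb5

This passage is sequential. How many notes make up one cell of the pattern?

12 notes total. Splitting into 3 groups of 4:
D4 G3 C4 F4 | G4 C4 F4 Bb4 | C5 F4 Bb4 Eb5
Every group is a transposition up a 4th of the one before; no shorter unit works.

4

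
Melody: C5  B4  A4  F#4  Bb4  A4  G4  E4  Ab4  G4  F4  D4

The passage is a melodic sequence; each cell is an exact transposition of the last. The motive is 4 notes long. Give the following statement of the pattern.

Taking 4-note groups, the heads are C5, Bb4, Ab4: the pattern moves down a 2nd.
Statement 4 starts on Gb4 and keeps the same exact contour: Gb4 F4 Eb4 C4.

Gb4 F4 Eb4 C4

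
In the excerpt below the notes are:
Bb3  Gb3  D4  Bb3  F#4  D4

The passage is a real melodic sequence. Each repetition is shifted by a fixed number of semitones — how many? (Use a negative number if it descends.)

Unit = 2 notes; the statements start on Bb3, D4, F#4, moving up a 3rd each time.
Bb3→D4 is 62 − 58 = 4 semitones.

4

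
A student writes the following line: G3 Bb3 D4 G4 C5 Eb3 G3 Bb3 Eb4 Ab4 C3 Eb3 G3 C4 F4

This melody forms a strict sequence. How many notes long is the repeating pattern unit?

5

There are 15 notes; a 5-note unit gives 3 cells:
G3 Bb3 D4 G4 C5 | Eb3 G3 Bb3 Eb4 Ab4 | C3 Eb3 G3 C4 F4
That's a consistent down a 3rd shift per cell, and no other grouping gives one.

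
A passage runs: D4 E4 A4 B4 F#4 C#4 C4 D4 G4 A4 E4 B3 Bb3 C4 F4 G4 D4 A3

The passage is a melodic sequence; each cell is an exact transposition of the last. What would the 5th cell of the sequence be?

Unit = 6 notes; the statements start on D4, C4, Bb3, moving down a 2nd each time.
Carrying on: Ab3 → Gb3.
So cell 5 is Gb3 Ab3 Db4 Eb4 Bb3 F3.

Gb3 Ab3 Db4 Eb4 Bb3 F3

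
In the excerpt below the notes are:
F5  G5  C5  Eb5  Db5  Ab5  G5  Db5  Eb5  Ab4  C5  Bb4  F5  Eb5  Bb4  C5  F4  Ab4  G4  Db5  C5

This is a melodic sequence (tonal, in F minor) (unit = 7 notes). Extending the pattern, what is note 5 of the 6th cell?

With 7-note cells, note 5 of each statement runs Db5, Bb4, G4.
Each moves down a 3rd. Continuing: Eb4 → C4 → Ab3.

Ab3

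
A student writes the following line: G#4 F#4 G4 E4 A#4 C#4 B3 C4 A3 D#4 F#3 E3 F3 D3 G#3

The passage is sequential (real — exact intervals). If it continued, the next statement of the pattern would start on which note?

Taking 5-note groups, the heads are G#4, C#4, F#3: the pattern moves down a 5th.
The next head, down a 5th from F#3, is B2.

B2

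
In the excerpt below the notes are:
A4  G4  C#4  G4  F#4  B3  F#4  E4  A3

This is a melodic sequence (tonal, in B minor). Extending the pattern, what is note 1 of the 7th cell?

B3

Grouping in 3s, the 1st note of each cell is A4, G4, F#4.
Carrying that down a 2nd forward: E4 → D4 → C#4 → B3.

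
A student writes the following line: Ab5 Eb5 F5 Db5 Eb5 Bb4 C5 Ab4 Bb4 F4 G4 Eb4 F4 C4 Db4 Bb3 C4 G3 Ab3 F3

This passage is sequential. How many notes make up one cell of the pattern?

There are 20 notes; a 4-note unit gives 5 cells:
Ab5 Eb5 F5 Db5 | Eb5 Bb4 C5 Ab4 | Bb4 F4 G4 Eb4 | F4 C4 Db4 Bb3 | C4 G3 Ab3 F3
Every group is a transposition down a 4th of the one before; no shorter unit works.

4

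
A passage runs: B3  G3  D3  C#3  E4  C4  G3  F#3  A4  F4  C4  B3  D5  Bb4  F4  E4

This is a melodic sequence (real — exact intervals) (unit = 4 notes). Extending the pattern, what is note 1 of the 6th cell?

C6

With 4-note cells, note 1 of each statement runs B3, E4, A4, D5.
Each moves up a 4th. Continuing: G5 → C6.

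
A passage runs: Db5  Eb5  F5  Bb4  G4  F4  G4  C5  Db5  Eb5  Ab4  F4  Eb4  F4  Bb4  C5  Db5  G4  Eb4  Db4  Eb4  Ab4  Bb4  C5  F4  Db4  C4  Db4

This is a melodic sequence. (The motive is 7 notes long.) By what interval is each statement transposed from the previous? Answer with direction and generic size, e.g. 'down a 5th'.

The 7-note cells begin on Db5, C5, Bb4, Ab4 — each down a 2nd from the last.
Db5 to C5 is down a 2nd.

down a 2nd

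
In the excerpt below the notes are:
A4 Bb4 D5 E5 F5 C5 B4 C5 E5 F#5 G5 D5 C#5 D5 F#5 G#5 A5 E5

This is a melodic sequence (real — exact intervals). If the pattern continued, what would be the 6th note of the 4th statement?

Grouping in 6s, the 6th note of each cell is C5, D5, E5.
One more up a 2nd gives F#5.

F#5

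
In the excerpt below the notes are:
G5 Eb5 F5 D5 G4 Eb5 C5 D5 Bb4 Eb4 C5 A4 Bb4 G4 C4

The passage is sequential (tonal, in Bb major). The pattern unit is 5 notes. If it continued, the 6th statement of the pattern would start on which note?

D4

Unit = 5 notes; the statements start on G5, Eb5, C5, moving down a 3rd each time.
Continuing: A4 → F4 → D4. Statement 6 starts on D4.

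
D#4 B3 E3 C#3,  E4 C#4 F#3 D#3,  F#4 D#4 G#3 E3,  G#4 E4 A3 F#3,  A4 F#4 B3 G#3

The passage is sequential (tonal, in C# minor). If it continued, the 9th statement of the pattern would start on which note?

Unit = 4 notes; the statements start on D#4, E4, F#4, G#4, A4, moving up a 2nd each time.
Continuing: B4 → C#5 → D#5 → E5. Statement 9 starts on E5.

E5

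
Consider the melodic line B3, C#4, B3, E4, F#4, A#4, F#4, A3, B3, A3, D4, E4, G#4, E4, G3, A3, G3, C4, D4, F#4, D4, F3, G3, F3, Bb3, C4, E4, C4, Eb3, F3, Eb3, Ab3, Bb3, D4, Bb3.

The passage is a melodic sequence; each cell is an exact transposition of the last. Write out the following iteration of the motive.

Db3 Eb3 Db3 Gb3 Ab3 C4 Ab3

With a 7-note motive the entries are B3, A3, G3, F3, Eb3, each down a 2nd from the previous.
So cell 6 is Db3 Eb3 Db3 Gb3 Ab3 C4 Ab3.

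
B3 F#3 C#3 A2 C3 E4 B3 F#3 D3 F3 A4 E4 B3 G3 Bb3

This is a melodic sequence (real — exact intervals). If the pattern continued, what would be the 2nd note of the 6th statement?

G5

The unit is 5 notes. Position-2 pitches of the 3 shown cells: F#3, B3, E4.
Carrying that up a 4th forward: A4 → D5 → G5.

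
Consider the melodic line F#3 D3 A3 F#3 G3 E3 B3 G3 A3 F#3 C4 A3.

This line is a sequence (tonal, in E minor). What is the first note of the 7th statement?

Taking 4-note groups, the heads are F#3, G3, A3: the pattern moves up a 2nd.
Extending the heads up a 2nd: B3 → C4 → D4 → E4.

E4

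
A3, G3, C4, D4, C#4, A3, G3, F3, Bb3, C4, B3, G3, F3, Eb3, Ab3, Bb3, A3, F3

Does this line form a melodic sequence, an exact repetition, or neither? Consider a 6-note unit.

Each 6-note cell is the previous one transposed down a 2nd.

sequence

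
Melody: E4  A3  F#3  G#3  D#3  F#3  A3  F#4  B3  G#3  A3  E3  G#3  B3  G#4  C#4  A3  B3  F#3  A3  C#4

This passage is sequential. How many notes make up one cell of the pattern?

21 notes total. Splitting into 3 groups of 7:
E4 A3 F#3 G#3 D#3 F#3 A3 | F#4 B3 G#3 A3 E3 G#3 B3 | G#4 C#4 A3 B3 F#3 A3 C#4
Every group is a transposition up a 2nd of the one before; no shorter unit works.

7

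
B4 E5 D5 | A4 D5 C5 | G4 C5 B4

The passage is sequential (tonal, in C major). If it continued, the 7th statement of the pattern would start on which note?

C4

With a 3-note motive the entries are B4, A4, G4, each down a 2nd from the previous.
Extending the heads down a 2nd: F4 → E4 → D4 → C4.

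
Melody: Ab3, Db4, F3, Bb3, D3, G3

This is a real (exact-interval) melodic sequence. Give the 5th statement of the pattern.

Taking 2-note groups, the heads are Ab3, F3, D3: the pattern moves down a 3rd.
Continuing the starts: B2 → G#2.
So cell 5 is G#2 C#3.

G#2 C#3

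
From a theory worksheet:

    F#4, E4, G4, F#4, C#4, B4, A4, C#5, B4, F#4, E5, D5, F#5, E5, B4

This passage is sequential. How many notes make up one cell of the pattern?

5

15 notes total. Splitting into 3 groups of 5:
F#4 E4 G4 F#4 C#4 | B4 A4 C#5 B4 F#4 | E5 D5 F#5 E5 B4
Each cell is the previous one up a 4th — so the unit is 5 notes.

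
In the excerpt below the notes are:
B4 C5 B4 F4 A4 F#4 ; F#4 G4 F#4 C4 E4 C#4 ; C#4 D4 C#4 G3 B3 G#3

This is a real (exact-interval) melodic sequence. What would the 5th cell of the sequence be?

Taking 6-note groups, the heads are B4, F#4, C#4: the pattern moves down a 4th.
Extending down a 4th: G#3 → D#3.
Statement 5 starts on D#3 and keeps the same exact contour: D#3 E3 D#3 A2 C#3 A#2.

D#3 E3 D#3 A2 C#3 A#2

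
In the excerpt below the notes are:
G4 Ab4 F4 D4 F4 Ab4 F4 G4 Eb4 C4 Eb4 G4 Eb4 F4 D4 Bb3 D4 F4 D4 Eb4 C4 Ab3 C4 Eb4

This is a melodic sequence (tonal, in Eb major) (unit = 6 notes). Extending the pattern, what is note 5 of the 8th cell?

With 6-note cells, note 5 of each statement runs F4, Eb4, D4, C4.
Extending down a 2nd: Bb3 → Ab3 → G3 → F3.

F3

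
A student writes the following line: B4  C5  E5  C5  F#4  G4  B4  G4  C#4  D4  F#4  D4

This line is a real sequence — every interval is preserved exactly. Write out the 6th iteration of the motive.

Unit = 4 notes; the statements start on B4, F#4, C#4, moving down a 4th each time.
Carrying on: G#3 → D#3 → A#2.
From A#2 the exact shape gives A#2 B2 D#3 B2.

A#2 B2 D#3 B2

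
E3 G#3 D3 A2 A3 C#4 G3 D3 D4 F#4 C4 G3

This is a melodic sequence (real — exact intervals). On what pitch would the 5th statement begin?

The 4-note cells begin on E3, A3, D4 — each up a 4th from the last.
Continuing: G4 → C5. Statement 5 starts on C5.

C5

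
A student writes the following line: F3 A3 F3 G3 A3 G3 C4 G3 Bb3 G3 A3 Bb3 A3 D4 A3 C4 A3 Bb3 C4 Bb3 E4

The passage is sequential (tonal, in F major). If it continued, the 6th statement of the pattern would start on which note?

Taking 7-note groups, the heads are F3, G3, A3: the pattern moves up a 2nd.
Continuing: Bb3 → C4 → D4. Statement 6 starts on D4.

D4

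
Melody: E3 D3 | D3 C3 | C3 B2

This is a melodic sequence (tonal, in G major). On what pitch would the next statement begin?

B2

With a 2-note motive the entries are E3, D3, C3, each down a 2nd from the previous.
The next head, down a 2nd from C3, is B2.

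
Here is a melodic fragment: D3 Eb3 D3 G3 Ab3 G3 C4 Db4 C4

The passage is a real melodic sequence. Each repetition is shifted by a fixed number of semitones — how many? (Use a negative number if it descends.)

5

Taking 3-note groups, the heads are D3, G3, C4: the pattern moves up a 4th.
D3→G3 is 55 − 50 = 5 semitones.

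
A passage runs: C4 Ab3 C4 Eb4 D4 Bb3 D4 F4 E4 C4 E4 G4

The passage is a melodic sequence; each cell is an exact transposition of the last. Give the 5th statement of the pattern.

Unit = 4 notes; the statements start on C4, D4, E4, moving up a 2nd each time.
Extending up a 2nd: F#4 → G#4.
Statement 5 starts on G#4 and keeps the same exact contour: G#4 E4 G#4 B4.

G#4 E4 G#4 B4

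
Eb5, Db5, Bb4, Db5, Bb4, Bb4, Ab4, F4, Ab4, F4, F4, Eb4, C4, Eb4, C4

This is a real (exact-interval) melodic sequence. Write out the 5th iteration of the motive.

G3 F3 D3 F3 D3

Taking 5-note groups, the heads are Eb5, Bb4, F4: the pattern moves down a 4th.
Continuing the starts: C4 → G3.
From G3 the exact shape gives G3 F3 D3 F3 D3.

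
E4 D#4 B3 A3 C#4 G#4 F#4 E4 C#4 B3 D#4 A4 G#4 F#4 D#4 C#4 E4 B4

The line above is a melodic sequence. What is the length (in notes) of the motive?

Try groups of 6 (3 cells in 18 notes):
E4 D#4 B3 A3 C#4 G#4 | F#4 E4 C#4 B3 D#4 A4 | G#4 F#4 D#4 C#4 E4 B4
Each cell is the previous one up a 2nd — so the unit is 6 notes.

6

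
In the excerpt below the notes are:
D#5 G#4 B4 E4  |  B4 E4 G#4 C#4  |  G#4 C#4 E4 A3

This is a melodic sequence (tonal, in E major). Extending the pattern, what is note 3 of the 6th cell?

F#3

With 4-note cells, note 3 of each statement runs B4, G#4, E4.
Carrying that down a 3rd forward: C#4 → A3 → F#3.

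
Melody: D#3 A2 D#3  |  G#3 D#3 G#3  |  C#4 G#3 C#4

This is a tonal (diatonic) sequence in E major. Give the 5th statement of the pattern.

With a 3-note motive the entries are D#3, G#3, C#4, each up a 4th from the previous.
Carrying on: F#4 → B4.
From B4 the diatonic shape gives B4 F#4 B4.

B4 F#4 B4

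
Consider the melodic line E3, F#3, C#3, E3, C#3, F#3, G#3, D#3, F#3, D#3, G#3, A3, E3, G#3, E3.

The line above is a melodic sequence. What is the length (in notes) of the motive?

5

Try groups of 5 (3 cells in 15 notes):
E3 F#3 C#3 E3 C#3 | F#3 G#3 D#3 F#3 D#3 | G#3 A3 E3 G#3 E3
Each cell is the previous one up a 2nd — so the unit is 5 notes.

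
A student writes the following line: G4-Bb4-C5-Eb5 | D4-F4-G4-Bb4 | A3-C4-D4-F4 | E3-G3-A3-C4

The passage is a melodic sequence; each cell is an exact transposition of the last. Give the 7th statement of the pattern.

Taking 4-note groups, the heads are G4, D4, A3, E3: the pattern moves down a 4th.
Continuing the starts: B2 → F#2 → C#2.
From C#2 the exact shape gives C#2 E2 F#2 A2.

C#2 E2 F#2 A2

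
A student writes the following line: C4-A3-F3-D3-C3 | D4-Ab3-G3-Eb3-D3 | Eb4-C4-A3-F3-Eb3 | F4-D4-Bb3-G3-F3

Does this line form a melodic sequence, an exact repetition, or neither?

Note 2 of cell 2 is Ab3; if this were a sequence it would be Bb3. No unit length gives a consistent transposition pattern.

neither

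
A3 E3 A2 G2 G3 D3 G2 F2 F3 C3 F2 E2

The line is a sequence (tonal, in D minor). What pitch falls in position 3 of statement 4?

With 4-note cells, note 3 of each statement runs A2, G2, F2.
From F2, down a 2nd gives E2.

E2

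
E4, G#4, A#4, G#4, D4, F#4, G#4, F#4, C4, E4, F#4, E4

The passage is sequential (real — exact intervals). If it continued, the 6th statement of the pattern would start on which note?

With a 4-note motive the entries are E4, D4, C4, each down a 2nd from the previous.
Extending the heads down a 2nd: Bb3 → Ab3 → Gb3.

Gb3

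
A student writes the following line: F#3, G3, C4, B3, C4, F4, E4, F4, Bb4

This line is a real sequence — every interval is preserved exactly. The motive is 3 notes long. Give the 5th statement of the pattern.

Taking 3-note groups, the heads are F#3, B3, E4: the pattern moves up a 4th.
Carrying on: A4 → D5.
Statement 5 starts on D5 and keeps the same exact contour: D5 Eb5 Ab5.

D5 Eb5 Ab5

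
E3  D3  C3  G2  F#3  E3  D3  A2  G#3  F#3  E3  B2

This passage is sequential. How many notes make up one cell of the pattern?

12 notes total. Splitting into 3 groups of 4:
E3 D3 C3 G2 | F#3 E3 D3 A2 | G#3 F#3 E3 B2
Every group is a transposition up a 2nd of the one before; no shorter unit works.

4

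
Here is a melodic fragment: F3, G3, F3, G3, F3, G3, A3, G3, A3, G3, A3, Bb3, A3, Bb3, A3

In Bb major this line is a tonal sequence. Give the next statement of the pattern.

Bb3 C4 Bb3 C4 Bb3

With a 5-note motive the entries are F3, G3, A3, each up a 2nd from the previous.
Statement 4 starts on Bb3 and keeps the same diatonic contour: Bb3 C4 Bb3 C4 Bb3.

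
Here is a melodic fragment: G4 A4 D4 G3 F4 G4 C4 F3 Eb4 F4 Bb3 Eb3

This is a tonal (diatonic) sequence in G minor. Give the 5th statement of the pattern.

With a 4-note motive the entries are G4, F4, Eb4, each down a 2nd from the previous.
Carrying on: D4 → C4.
So cell 5 is C4 D4 G3 C3.

C4 D4 G3 C3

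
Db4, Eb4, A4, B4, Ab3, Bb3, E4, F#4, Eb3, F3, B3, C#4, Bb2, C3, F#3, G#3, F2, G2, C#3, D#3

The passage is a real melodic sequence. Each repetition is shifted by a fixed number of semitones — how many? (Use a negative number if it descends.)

-5

Unit = 4 notes; the statements start on Db4, Ab3, Eb3, Bb2, F2, moving down a 4th each time.
Db4 to Ab3 spans -5 semitones.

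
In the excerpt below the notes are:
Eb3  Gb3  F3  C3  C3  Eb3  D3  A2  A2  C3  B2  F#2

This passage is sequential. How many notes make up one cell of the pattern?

4

Try groups of 4 (3 cells in 12 notes):
Eb3 Gb3 F3 C3 | C3 Eb3 D3 A2 | A2 C3 B2 F#2
That's a consistent down a 3rd shift per cell, and no other grouping gives one.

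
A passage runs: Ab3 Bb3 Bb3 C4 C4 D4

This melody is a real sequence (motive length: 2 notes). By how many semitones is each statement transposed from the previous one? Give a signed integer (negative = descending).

2

The 2-note cells begin on Ab3, Bb3, C4 — each up a 2nd from the last.
Counting half-steps from Ab3 to Bb3: 2.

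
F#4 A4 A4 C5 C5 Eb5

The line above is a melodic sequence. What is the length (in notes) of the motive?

6 notes total. Splitting into 3 groups of 2:
F#4 A4 | A4 C5 | C5 Eb5
Every group is a transposition up a 3rd of the one before; no shorter unit works.

2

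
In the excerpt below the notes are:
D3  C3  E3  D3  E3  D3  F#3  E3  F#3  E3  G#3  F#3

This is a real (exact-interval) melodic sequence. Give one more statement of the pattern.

G#3 F#3 A#3 G#3

The 4-note cells begin on D3, E3, F#3 — each up a 2nd from the last.
So cell 4 is G#3 F#3 A#3 G#3.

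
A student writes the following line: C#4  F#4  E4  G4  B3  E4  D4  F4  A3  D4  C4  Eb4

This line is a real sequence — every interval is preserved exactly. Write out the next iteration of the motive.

Unit = 4 notes; the statements start on C#4, B3, A3, moving down a 2nd each time.
Statement 4 starts on G3 and keeps the same exact contour: G3 C4 Bb3 Db4.

G3 C4 Bb3 Db4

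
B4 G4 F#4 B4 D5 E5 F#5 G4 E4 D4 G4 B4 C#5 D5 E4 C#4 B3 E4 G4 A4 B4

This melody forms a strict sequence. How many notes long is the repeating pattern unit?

Try groups of 7 (3 cells in 21 notes):
B4 G4 F#4 B4 D5 E5 F#5 | G4 E4 D4 G4 B4 C#5 D5 | E4 C#4 B3 E4 G4 A4 B4
Each cell is the previous one down a 3rd — so the unit is 7 notes.

7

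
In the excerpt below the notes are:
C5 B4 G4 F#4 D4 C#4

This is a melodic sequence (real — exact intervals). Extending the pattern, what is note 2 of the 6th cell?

With 2-note cells, note 2 of each statement runs B4, F#4, C#4.
Carrying that down a 4th forward: G#3 → D#3 → A#2.

A#2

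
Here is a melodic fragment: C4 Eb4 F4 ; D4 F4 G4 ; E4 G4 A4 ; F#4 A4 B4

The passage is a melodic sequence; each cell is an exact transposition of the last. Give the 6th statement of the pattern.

With a 3-note motive the entries are C4, D4, E4, F#4, each up a 2nd from the previous.
Extending up a 2nd: G#4 → A#4.
Statement 6 starts on A#4 and keeps the same exact contour: A#4 C#5 D#5.

A#4 C#5 D#5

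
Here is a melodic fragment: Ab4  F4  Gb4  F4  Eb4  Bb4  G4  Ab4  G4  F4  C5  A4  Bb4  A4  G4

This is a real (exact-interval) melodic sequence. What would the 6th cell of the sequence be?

With a 5-note motive the entries are Ab4, Bb4, C5, each up a 2nd from the previous.
Extending up a 2nd: D5 → E5 → F#5.
Statement 6 starts on F#5 and keeps the same exact contour: F#5 D#5 E5 D#5 C#5.

F#5 D#5 E5 D#5 C#5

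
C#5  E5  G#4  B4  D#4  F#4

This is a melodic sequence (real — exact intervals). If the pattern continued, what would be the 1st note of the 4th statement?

A#3

The unit is 2 notes. Position-1 pitches of the 3 shown cells: C#5, G#4, D#4.
One more down a 4th gives A#3.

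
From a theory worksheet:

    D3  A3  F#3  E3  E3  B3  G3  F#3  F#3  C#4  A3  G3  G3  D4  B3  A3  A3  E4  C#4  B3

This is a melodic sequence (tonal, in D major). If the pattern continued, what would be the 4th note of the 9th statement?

Grouping in 4s, the 4th note of each cell is E3, F#3, G3, A3, B3.
Extending up a 2nd: C#4 → D4 → E4 → F#4.

F#4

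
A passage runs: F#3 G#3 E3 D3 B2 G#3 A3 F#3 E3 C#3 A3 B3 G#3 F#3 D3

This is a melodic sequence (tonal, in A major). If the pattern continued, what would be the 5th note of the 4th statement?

The unit is 5 notes. Position-5 pitches of the 3 shown cells: B2, C#3, D3.
From D3, up a 2nd gives E3.

E3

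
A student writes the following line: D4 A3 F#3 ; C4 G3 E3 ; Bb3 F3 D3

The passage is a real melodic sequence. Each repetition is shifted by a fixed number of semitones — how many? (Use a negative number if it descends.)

With a 3-note motive the entries are D4, C4, Bb3, each down a 2nd from the previous.
D4 to C4 spans -2 semitones.

-2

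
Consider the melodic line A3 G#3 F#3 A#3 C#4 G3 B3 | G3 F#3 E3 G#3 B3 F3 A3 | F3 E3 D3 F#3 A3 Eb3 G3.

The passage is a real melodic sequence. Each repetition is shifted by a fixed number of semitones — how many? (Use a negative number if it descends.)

Unit = 7 notes; the statements start on A3, G3, F3, moving down a 2nd each time.
Counting half-steps from A3 to G3: -2.

-2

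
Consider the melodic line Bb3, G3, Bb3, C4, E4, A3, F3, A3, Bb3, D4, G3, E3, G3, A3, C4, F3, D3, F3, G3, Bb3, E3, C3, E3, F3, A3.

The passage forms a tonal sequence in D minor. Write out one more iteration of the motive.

D3 Bb2 D3 E3 G3

Unit = 5 notes; the statements start on Bb3, A3, G3, F3, E3, moving down a 2nd each time.
From D3 the diatonic shape gives D3 Bb2 D3 E3 G3.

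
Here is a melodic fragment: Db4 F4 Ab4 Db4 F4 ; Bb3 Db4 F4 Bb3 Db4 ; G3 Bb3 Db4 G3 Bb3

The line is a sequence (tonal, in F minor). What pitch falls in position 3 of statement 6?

The unit is 5 notes. Position-3 pitches of the 3 shown cells: Ab4, F4, Db4.
Carrying that down a 3rd forward: Bb3 → G3 → Eb3.

Eb3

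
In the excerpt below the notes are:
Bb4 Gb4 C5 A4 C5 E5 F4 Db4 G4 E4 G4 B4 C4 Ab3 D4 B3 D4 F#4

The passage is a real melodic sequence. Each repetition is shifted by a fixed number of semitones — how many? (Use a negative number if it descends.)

With a 6-note motive the entries are Bb4, F4, C4, each down a 4th from the previous.
Bb4→F4 is 65 − 70 = -5 semitones.

-5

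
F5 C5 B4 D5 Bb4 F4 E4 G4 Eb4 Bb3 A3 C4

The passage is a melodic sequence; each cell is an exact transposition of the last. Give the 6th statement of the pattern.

The 4-note cells begin on F5, Bb4, Eb4 — each down a 5th from the last.
Extending down a 5th: Ab3 → Db3 → Gb2.
Statement 6 starts on Gb2 and keeps the same exact contour: Gb2 Db2 C2 Eb2.

Gb2 Db2 C2 Eb2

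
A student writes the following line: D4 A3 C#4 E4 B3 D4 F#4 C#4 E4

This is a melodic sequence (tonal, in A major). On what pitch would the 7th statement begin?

Unit = 3 notes; the statements start on D4, E4, F#4, moving up a 2nd each time.
Continuing: G#4 → A4 → B4 → C#5. Statement 7 starts on C#5.

C#5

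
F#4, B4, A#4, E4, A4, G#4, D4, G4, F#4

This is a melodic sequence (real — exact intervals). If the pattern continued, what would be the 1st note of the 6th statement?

With 3-note cells, note 1 of each statement runs F#4, E4, D4.
Extending down a 2nd: C4 → Bb3 → Ab3.

Ab3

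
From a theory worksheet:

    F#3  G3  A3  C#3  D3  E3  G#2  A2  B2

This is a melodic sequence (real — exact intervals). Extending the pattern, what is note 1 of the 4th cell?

With 3-note cells, note 1 of each statement runs F#3, C#3, G#2.
Each moves down a 4th; the next is D#2.

D#2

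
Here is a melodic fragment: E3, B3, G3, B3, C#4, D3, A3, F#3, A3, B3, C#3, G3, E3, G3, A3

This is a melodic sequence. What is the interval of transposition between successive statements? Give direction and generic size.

down a 2nd

The 5-note cells begin on E3, D3, C#3 — each down a 2nd from the last.
From E3 to D3: down a 2nd.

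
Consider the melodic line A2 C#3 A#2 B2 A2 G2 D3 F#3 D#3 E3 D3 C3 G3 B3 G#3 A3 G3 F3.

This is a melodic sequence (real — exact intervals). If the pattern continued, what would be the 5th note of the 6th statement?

The unit is 6 notes. Position-5 pitches of the 3 shown cells: A2, D3, G3.
Extending up a 4th: C4 → F4 → Bb4.

Bb4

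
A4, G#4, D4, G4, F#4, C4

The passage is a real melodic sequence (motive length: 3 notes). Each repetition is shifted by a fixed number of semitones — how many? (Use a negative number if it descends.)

With a 3-note motive the entries are A4, G4, each down a 2nd from the previous.
A4→G4 is 67 − 69 = -2 semitones.

-2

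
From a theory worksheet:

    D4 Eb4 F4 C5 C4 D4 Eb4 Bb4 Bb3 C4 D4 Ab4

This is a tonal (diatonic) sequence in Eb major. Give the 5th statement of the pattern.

G3 Ab3 Bb3 F4

With a 4-note motive the entries are D4, C4, Bb3, each down a 2nd from the previous.
Continuing the starts: Ab3 → G3.
So cell 5 is G3 Ab3 Bb3 F4.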